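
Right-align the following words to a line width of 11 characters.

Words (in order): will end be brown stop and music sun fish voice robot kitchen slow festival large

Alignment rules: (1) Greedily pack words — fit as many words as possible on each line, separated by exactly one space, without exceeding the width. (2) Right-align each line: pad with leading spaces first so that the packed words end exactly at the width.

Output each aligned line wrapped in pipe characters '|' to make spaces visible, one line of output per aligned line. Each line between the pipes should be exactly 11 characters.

Line 1: ['will', 'end', 'be'] (min_width=11, slack=0)
Line 2: ['brown', 'stop'] (min_width=10, slack=1)
Line 3: ['and', 'music'] (min_width=9, slack=2)
Line 4: ['sun', 'fish'] (min_width=8, slack=3)
Line 5: ['voice', 'robot'] (min_width=11, slack=0)
Line 6: ['kitchen'] (min_width=7, slack=4)
Line 7: ['slow'] (min_width=4, slack=7)
Line 8: ['festival'] (min_width=8, slack=3)
Line 9: ['large'] (min_width=5, slack=6)

Answer: |will end be|
| brown stop|
|  and music|
|   sun fish|
|voice robot|
|    kitchen|
|       slow|
|   festival|
|      large|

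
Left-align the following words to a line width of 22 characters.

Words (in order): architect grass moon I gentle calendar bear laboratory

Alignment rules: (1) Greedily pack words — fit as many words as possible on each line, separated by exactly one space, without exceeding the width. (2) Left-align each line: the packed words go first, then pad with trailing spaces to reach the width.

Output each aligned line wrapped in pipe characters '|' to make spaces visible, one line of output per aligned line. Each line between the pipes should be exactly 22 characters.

Answer: |architect grass moon I|
|gentle calendar bear  |
|laboratory            |

Derivation:
Line 1: ['architect', 'grass', 'moon', 'I'] (min_width=22, slack=0)
Line 2: ['gentle', 'calendar', 'bear'] (min_width=20, slack=2)
Line 3: ['laboratory'] (min_width=10, slack=12)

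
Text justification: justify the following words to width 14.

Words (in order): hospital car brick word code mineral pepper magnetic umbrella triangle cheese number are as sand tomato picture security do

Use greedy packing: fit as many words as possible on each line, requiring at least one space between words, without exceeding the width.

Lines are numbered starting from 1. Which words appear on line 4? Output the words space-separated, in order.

Line 1: ['hospital', 'car'] (min_width=12, slack=2)
Line 2: ['brick', 'word'] (min_width=10, slack=4)
Line 3: ['code', 'mineral'] (min_width=12, slack=2)
Line 4: ['pepper'] (min_width=6, slack=8)
Line 5: ['magnetic'] (min_width=8, slack=6)
Line 6: ['umbrella'] (min_width=8, slack=6)
Line 7: ['triangle'] (min_width=8, slack=6)
Line 8: ['cheese', 'number'] (min_width=13, slack=1)
Line 9: ['are', 'as', 'sand'] (min_width=11, slack=3)
Line 10: ['tomato', 'picture'] (min_width=14, slack=0)
Line 11: ['security', 'do'] (min_width=11, slack=3)

Answer: pepper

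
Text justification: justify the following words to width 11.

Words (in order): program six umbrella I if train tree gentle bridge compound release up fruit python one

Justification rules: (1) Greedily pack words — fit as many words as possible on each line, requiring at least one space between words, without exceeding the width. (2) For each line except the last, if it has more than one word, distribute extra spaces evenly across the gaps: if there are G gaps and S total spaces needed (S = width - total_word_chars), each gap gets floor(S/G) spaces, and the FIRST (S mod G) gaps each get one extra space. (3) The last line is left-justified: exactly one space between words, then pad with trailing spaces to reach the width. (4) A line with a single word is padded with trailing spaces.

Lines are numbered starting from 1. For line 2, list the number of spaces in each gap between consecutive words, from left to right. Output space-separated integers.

Line 1: ['program', 'six'] (min_width=11, slack=0)
Line 2: ['umbrella', 'I'] (min_width=10, slack=1)
Line 3: ['if', 'train'] (min_width=8, slack=3)
Line 4: ['tree', 'gentle'] (min_width=11, slack=0)
Line 5: ['bridge'] (min_width=6, slack=5)
Line 6: ['compound'] (min_width=8, slack=3)
Line 7: ['release', 'up'] (min_width=10, slack=1)
Line 8: ['fruit'] (min_width=5, slack=6)
Line 9: ['python', 'one'] (min_width=10, slack=1)

Answer: 2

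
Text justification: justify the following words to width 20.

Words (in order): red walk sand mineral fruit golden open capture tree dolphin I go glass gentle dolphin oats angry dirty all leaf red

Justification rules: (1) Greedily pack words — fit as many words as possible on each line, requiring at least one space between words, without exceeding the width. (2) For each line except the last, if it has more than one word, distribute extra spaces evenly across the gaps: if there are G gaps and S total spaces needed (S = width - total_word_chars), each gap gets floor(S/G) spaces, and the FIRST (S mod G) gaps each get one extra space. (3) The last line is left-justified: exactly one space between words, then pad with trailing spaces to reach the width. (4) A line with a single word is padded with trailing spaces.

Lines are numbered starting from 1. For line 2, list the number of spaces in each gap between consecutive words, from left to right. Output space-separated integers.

Answer: 1 1

Derivation:
Line 1: ['red', 'walk', 'sand'] (min_width=13, slack=7)
Line 2: ['mineral', 'fruit', 'golden'] (min_width=20, slack=0)
Line 3: ['open', 'capture', 'tree'] (min_width=17, slack=3)
Line 4: ['dolphin', 'I', 'go', 'glass'] (min_width=18, slack=2)
Line 5: ['gentle', 'dolphin', 'oats'] (min_width=19, slack=1)
Line 6: ['angry', 'dirty', 'all', 'leaf'] (min_width=20, slack=0)
Line 7: ['red'] (min_width=3, slack=17)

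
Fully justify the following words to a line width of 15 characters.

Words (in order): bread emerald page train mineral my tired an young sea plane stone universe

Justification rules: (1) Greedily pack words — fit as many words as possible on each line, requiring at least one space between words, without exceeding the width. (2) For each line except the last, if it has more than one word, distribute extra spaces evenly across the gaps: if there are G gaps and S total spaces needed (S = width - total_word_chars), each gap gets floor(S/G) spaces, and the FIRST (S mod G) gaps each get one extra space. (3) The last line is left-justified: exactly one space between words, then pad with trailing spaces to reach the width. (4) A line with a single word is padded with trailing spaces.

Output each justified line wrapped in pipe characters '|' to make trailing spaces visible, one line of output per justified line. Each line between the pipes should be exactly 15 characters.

Line 1: ['bread', 'emerald'] (min_width=13, slack=2)
Line 2: ['page', 'train'] (min_width=10, slack=5)
Line 3: ['mineral', 'my'] (min_width=10, slack=5)
Line 4: ['tired', 'an', 'young'] (min_width=14, slack=1)
Line 5: ['sea', 'plane', 'stone'] (min_width=15, slack=0)
Line 6: ['universe'] (min_width=8, slack=7)

Answer: |bread   emerald|
|page      train|
|mineral      my|
|tired  an young|
|sea plane stone|
|universe       |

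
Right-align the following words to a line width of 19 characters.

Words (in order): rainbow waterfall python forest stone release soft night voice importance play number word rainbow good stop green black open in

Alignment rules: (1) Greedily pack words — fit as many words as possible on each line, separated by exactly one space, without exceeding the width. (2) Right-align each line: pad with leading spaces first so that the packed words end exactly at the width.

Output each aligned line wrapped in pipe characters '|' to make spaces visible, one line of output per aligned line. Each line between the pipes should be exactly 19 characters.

Answer: |  rainbow waterfall|
|python forest stone|
| release soft night|
|   voice importance|
|   play number word|
|  rainbow good stop|
|green black open in|

Derivation:
Line 1: ['rainbow', 'waterfall'] (min_width=17, slack=2)
Line 2: ['python', 'forest', 'stone'] (min_width=19, slack=0)
Line 3: ['release', 'soft', 'night'] (min_width=18, slack=1)
Line 4: ['voice', 'importance'] (min_width=16, slack=3)
Line 5: ['play', 'number', 'word'] (min_width=16, slack=3)
Line 6: ['rainbow', 'good', 'stop'] (min_width=17, slack=2)
Line 7: ['green', 'black', 'open', 'in'] (min_width=19, slack=0)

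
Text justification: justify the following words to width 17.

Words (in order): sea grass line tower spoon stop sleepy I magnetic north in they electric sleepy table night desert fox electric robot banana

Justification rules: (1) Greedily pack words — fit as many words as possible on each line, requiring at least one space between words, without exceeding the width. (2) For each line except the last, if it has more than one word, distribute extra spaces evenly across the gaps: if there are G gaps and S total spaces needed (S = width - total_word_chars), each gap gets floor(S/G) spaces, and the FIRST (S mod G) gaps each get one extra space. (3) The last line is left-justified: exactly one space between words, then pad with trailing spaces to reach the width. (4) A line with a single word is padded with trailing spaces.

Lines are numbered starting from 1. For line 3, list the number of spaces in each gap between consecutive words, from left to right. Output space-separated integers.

Line 1: ['sea', 'grass', 'line'] (min_width=14, slack=3)
Line 2: ['tower', 'spoon', 'stop'] (min_width=16, slack=1)
Line 3: ['sleepy', 'I', 'magnetic'] (min_width=17, slack=0)
Line 4: ['north', 'in', 'they'] (min_width=13, slack=4)
Line 5: ['electric', 'sleepy'] (min_width=15, slack=2)
Line 6: ['table', 'night'] (min_width=11, slack=6)
Line 7: ['desert', 'fox'] (min_width=10, slack=7)
Line 8: ['electric', 'robot'] (min_width=14, slack=3)
Line 9: ['banana'] (min_width=6, slack=11)

Answer: 1 1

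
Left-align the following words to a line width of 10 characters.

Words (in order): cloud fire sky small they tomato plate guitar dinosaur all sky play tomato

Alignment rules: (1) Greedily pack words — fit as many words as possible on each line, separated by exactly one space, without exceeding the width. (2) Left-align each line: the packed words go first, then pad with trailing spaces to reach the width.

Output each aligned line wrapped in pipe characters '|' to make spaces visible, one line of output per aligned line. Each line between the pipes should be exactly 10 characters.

Line 1: ['cloud', 'fire'] (min_width=10, slack=0)
Line 2: ['sky', 'small'] (min_width=9, slack=1)
Line 3: ['they'] (min_width=4, slack=6)
Line 4: ['tomato'] (min_width=6, slack=4)
Line 5: ['plate'] (min_width=5, slack=5)
Line 6: ['guitar'] (min_width=6, slack=4)
Line 7: ['dinosaur'] (min_width=8, slack=2)
Line 8: ['all', 'sky'] (min_width=7, slack=3)
Line 9: ['play'] (min_width=4, slack=6)
Line 10: ['tomato'] (min_width=6, slack=4)

Answer: |cloud fire|
|sky small |
|they      |
|tomato    |
|plate     |
|guitar    |
|dinosaur  |
|all sky   |
|play      |
|tomato    |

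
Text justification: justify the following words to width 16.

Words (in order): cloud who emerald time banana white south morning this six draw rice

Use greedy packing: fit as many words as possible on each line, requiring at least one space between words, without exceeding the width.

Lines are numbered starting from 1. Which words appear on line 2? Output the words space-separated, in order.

Answer: emerald time

Derivation:
Line 1: ['cloud', 'who'] (min_width=9, slack=7)
Line 2: ['emerald', 'time'] (min_width=12, slack=4)
Line 3: ['banana', 'white'] (min_width=12, slack=4)
Line 4: ['south', 'morning'] (min_width=13, slack=3)
Line 5: ['this', 'six', 'draw'] (min_width=13, slack=3)
Line 6: ['rice'] (min_width=4, slack=12)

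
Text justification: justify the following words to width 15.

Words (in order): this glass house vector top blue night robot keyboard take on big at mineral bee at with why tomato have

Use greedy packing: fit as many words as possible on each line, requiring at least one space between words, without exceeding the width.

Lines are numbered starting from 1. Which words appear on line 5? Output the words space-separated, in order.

Line 1: ['this', 'glass'] (min_width=10, slack=5)
Line 2: ['house', 'vector'] (min_width=12, slack=3)
Line 3: ['top', 'blue', 'night'] (min_width=14, slack=1)
Line 4: ['robot', 'keyboard'] (min_width=14, slack=1)
Line 5: ['take', 'on', 'big', 'at'] (min_width=14, slack=1)
Line 6: ['mineral', 'bee', 'at'] (min_width=14, slack=1)
Line 7: ['with', 'why', 'tomato'] (min_width=15, slack=0)
Line 8: ['have'] (min_width=4, slack=11)

Answer: take on big at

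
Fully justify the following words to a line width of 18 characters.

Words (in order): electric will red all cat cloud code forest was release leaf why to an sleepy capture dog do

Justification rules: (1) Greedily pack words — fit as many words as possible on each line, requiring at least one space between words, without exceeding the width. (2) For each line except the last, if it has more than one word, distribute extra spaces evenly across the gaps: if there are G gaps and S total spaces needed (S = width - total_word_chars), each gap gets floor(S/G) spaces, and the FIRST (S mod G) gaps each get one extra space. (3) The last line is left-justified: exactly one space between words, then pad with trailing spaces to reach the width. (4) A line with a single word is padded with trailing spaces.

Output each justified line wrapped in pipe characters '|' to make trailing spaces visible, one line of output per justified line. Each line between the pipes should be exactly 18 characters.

Answer: |electric  will red|
|all cat cloud code|
|forest was release|
|leaf   why  to  an|
|sleepy capture dog|
|do                |

Derivation:
Line 1: ['electric', 'will', 'red'] (min_width=17, slack=1)
Line 2: ['all', 'cat', 'cloud', 'code'] (min_width=18, slack=0)
Line 3: ['forest', 'was', 'release'] (min_width=18, slack=0)
Line 4: ['leaf', 'why', 'to', 'an'] (min_width=14, slack=4)
Line 5: ['sleepy', 'capture', 'dog'] (min_width=18, slack=0)
Line 6: ['do'] (min_width=2, slack=16)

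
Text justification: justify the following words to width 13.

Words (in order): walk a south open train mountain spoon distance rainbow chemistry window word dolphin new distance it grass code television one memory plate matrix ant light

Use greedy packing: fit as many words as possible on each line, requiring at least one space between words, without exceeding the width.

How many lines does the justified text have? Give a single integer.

Answer: 15

Derivation:
Line 1: ['walk', 'a', 'south'] (min_width=12, slack=1)
Line 2: ['open', 'train'] (min_width=10, slack=3)
Line 3: ['mountain'] (min_width=8, slack=5)
Line 4: ['spoon'] (min_width=5, slack=8)
Line 5: ['distance'] (min_width=8, slack=5)
Line 6: ['rainbow'] (min_width=7, slack=6)
Line 7: ['chemistry'] (min_width=9, slack=4)
Line 8: ['window', 'word'] (min_width=11, slack=2)
Line 9: ['dolphin', 'new'] (min_width=11, slack=2)
Line 10: ['distance', 'it'] (min_width=11, slack=2)
Line 11: ['grass', 'code'] (min_width=10, slack=3)
Line 12: ['television'] (min_width=10, slack=3)
Line 13: ['one', 'memory'] (min_width=10, slack=3)
Line 14: ['plate', 'matrix'] (min_width=12, slack=1)
Line 15: ['ant', 'light'] (min_width=9, slack=4)
Total lines: 15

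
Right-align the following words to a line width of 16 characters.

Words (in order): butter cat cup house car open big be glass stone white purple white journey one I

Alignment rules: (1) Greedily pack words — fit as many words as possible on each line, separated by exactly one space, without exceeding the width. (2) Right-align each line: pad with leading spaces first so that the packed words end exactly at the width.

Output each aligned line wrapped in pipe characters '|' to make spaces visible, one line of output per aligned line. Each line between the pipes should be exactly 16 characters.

Line 1: ['butter', 'cat', 'cup'] (min_width=14, slack=2)
Line 2: ['house', 'car', 'open'] (min_width=14, slack=2)
Line 3: ['big', 'be', 'glass'] (min_width=12, slack=4)
Line 4: ['stone', 'white'] (min_width=11, slack=5)
Line 5: ['purple', 'white'] (min_width=12, slack=4)
Line 6: ['journey', 'one', 'I'] (min_width=13, slack=3)

Answer: |  butter cat cup|
|  house car open|
|    big be glass|
|     stone white|
|    purple white|
|   journey one I|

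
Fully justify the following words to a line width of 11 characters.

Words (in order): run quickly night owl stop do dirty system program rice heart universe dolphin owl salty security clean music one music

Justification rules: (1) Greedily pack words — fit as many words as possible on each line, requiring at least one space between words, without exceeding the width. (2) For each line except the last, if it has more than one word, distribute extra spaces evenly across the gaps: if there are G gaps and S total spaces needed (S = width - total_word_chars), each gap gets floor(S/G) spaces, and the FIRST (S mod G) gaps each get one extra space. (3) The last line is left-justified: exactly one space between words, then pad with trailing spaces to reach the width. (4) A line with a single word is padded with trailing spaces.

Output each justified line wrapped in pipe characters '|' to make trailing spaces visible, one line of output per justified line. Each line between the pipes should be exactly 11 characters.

Answer: |run quickly|
|night   owl|
|stop     do|
|dirty      |
|system     |
|program    |
|rice  heart|
|universe   |
|dolphin owl|
|salty      |
|security   |
|clean music|
|one music  |

Derivation:
Line 1: ['run', 'quickly'] (min_width=11, slack=0)
Line 2: ['night', 'owl'] (min_width=9, slack=2)
Line 3: ['stop', 'do'] (min_width=7, slack=4)
Line 4: ['dirty'] (min_width=5, slack=6)
Line 5: ['system'] (min_width=6, slack=5)
Line 6: ['program'] (min_width=7, slack=4)
Line 7: ['rice', 'heart'] (min_width=10, slack=1)
Line 8: ['universe'] (min_width=8, slack=3)
Line 9: ['dolphin', 'owl'] (min_width=11, slack=0)
Line 10: ['salty'] (min_width=5, slack=6)
Line 11: ['security'] (min_width=8, slack=3)
Line 12: ['clean', 'music'] (min_width=11, slack=0)
Line 13: ['one', 'music'] (min_width=9, slack=2)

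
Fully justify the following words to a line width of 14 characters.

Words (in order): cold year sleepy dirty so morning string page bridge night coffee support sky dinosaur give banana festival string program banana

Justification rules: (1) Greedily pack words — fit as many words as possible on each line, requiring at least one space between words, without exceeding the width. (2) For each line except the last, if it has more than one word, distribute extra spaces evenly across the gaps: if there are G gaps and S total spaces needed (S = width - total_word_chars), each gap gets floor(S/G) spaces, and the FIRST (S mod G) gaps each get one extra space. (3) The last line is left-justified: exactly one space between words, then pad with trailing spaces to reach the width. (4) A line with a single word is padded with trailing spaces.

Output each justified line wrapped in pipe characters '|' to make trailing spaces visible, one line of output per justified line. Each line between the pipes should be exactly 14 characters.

Line 1: ['cold', 'year'] (min_width=9, slack=5)
Line 2: ['sleepy', 'dirty'] (min_width=12, slack=2)
Line 3: ['so', 'morning'] (min_width=10, slack=4)
Line 4: ['string', 'page'] (min_width=11, slack=3)
Line 5: ['bridge', 'night'] (min_width=12, slack=2)
Line 6: ['coffee', 'support'] (min_width=14, slack=0)
Line 7: ['sky', 'dinosaur'] (min_width=12, slack=2)
Line 8: ['give', 'banana'] (min_width=11, slack=3)
Line 9: ['festival'] (min_width=8, slack=6)
Line 10: ['string', 'program'] (min_width=14, slack=0)
Line 11: ['banana'] (min_width=6, slack=8)

Answer: |cold      year|
|sleepy   dirty|
|so     morning|
|string    page|
|bridge   night|
|coffee support|
|sky   dinosaur|
|give    banana|
|festival      |
|string program|
|banana        |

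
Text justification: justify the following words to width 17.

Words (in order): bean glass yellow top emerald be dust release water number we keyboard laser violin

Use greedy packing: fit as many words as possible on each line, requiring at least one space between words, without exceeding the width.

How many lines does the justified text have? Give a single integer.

Line 1: ['bean', 'glass', 'yellow'] (min_width=17, slack=0)
Line 2: ['top', 'emerald', 'be'] (min_width=14, slack=3)
Line 3: ['dust', 'release'] (min_width=12, slack=5)
Line 4: ['water', 'number', 'we'] (min_width=15, slack=2)
Line 5: ['keyboard', 'laser'] (min_width=14, slack=3)
Line 6: ['violin'] (min_width=6, slack=11)
Total lines: 6

Answer: 6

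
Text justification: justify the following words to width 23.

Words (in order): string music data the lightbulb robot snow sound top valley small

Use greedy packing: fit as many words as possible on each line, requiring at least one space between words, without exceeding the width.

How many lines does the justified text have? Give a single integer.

Line 1: ['string', 'music', 'data', 'the'] (min_width=21, slack=2)
Line 2: ['lightbulb', 'robot', 'snow'] (min_width=20, slack=3)
Line 3: ['sound', 'top', 'valley', 'small'] (min_width=22, slack=1)
Total lines: 3

Answer: 3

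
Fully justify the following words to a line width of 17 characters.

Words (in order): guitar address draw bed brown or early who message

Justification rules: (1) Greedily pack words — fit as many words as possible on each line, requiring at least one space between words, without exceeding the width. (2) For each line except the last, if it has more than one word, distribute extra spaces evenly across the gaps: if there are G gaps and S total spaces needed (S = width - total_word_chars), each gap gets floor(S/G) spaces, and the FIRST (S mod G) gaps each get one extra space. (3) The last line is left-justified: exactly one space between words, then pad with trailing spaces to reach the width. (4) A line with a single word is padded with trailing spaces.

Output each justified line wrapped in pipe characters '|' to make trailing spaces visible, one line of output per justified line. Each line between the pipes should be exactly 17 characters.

Line 1: ['guitar', 'address'] (min_width=14, slack=3)
Line 2: ['draw', 'bed', 'brown', 'or'] (min_width=17, slack=0)
Line 3: ['early', 'who', 'message'] (min_width=17, slack=0)

Answer: |guitar    address|
|draw bed brown or|
|early who message|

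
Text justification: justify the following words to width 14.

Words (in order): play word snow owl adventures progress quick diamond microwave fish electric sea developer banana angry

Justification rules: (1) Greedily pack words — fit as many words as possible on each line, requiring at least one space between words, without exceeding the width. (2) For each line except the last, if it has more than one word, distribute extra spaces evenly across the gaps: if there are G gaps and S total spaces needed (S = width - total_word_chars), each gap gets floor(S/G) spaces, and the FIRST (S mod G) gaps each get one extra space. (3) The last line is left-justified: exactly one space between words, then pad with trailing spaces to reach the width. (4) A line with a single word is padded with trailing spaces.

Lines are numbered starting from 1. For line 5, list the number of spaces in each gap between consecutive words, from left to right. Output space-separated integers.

Line 1: ['play', 'word', 'snow'] (min_width=14, slack=0)
Line 2: ['owl', 'adventures'] (min_width=14, slack=0)
Line 3: ['progress', 'quick'] (min_width=14, slack=0)
Line 4: ['diamond'] (min_width=7, slack=7)
Line 5: ['microwave', 'fish'] (min_width=14, slack=0)
Line 6: ['electric', 'sea'] (min_width=12, slack=2)
Line 7: ['developer'] (min_width=9, slack=5)
Line 8: ['banana', 'angry'] (min_width=12, slack=2)

Answer: 1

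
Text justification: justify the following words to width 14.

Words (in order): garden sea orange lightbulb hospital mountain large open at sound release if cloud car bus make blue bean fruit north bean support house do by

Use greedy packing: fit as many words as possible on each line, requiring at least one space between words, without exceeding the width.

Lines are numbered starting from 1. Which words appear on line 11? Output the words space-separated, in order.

Line 1: ['garden', 'sea'] (min_width=10, slack=4)
Line 2: ['orange'] (min_width=6, slack=8)
Line 3: ['lightbulb'] (min_width=9, slack=5)
Line 4: ['hospital'] (min_width=8, slack=6)
Line 5: ['mountain', 'large'] (min_width=14, slack=0)
Line 6: ['open', 'at', 'sound'] (min_width=13, slack=1)
Line 7: ['release', 'if'] (min_width=10, slack=4)
Line 8: ['cloud', 'car', 'bus'] (min_width=13, slack=1)
Line 9: ['make', 'blue', 'bean'] (min_width=14, slack=0)
Line 10: ['fruit', 'north'] (min_width=11, slack=3)
Line 11: ['bean', 'support'] (min_width=12, slack=2)
Line 12: ['house', 'do', 'by'] (min_width=11, slack=3)

Answer: bean support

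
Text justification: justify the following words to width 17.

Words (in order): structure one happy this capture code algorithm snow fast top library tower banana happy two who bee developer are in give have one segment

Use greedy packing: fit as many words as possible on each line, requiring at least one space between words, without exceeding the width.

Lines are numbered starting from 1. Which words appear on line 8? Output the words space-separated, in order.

Answer: developer are in

Derivation:
Line 1: ['structure', 'one'] (min_width=13, slack=4)
Line 2: ['happy', 'this'] (min_width=10, slack=7)
Line 3: ['capture', 'code'] (min_width=12, slack=5)
Line 4: ['algorithm', 'snow'] (min_width=14, slack=3)
Line 5: ['fast', 'top', 'library'] (min_width=16, slack=1)
Line 6: ['tower', 'banana'] (min_width=12, slack=5)
Line 7: ['happy', 'two', 'who', 'bee'] (min_width=17, slack=0)
Line 8: ['developer', 'are', 'in'] (min_width=16, slack=1)
Line 9: ['give', 'have', 'one'] (min_width=13, slack=4)
Line 10: ['segment'] (min_width=7, slack=10)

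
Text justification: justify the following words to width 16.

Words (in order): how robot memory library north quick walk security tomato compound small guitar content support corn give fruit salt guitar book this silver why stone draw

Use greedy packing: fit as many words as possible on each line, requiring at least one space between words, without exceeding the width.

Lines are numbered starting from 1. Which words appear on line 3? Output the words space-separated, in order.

Line 1: ['how', 'robot', 'memory'] (min_width=16, slack=0)
Line 2: ['library', 'north'] (min_width=13, slack=3)
Line 3: ['quick', 'walk'] (min_width=10, slack=6)
Line 4: ['security', 'tomato'] (min_width=15, slack=1)
Line 5: ['compound', 'small'] (min_width=14, slack=2)
Line 6: ['guitar', 'content'] (min_width=14, slack=2)
Line 7: ['support', 'corn'] (min_width=12, slack=4)
Line 8: ['give', 'fruit', 'salt'] (min_width=15, slack=1)
Line 9: ['guitar', 'book', 'this'] (min_width=16, slack=0)
Line 10: ['silver', 'why', 'stone'] (min_width=16, slack=0)
Line 11: ['draw'] (min_width=4, slack=12)

Answer: quick walk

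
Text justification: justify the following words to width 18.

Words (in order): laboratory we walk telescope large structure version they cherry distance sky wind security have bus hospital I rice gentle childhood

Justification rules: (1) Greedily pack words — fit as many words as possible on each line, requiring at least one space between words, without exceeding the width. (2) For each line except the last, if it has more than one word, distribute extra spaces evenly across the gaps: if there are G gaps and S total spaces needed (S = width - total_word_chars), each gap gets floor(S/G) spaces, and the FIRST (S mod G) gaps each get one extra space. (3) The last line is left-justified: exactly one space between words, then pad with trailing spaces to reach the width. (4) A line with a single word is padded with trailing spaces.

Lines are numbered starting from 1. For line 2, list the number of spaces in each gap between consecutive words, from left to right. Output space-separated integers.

Line 1: ['laboratory', 'we', 'walk'] (min_width=18, slack=0)
Line 2: ['telescope', 'large'] (min_width=15, slack=3)
Line 3: ['structure', 'version'] (min_width=17, slack=1)
Line 4: ['they', 'cherry'] (min_width=11, slack=7)
Line 5: ['distance', 'sky', 'wind'] (min_width=17, slack=1)
Line 6: ['security', 'have', 'bus'] (min_width=17, slack=1)
Line 7: ['hospital', 'I', 'rice'] (min_width=15, slack=3)
Line 8: ['gentle', 'childhood'] (min_width=16, slack=2)

Answer: 4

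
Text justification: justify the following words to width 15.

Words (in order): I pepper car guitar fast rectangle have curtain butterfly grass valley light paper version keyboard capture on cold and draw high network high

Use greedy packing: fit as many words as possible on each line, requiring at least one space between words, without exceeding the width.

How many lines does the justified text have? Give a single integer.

Line 1: ['I', 'pepper', 'car'] (min_width=12, slack=3)
Line 2: ['guitar', 'fast'] (min_width=11, slack=4)
Line 3: ['rectangle', 'have'] (min_width=14, slack=1)
Line 4: ['curtain'] (min_width=7, slack=8)
Line 5: ['butterfly', 'grass'] (min_width=15, slack=0)
Line 6: ['valley', 'light'] (min_width=12, slack=3)
Line 7: ['paper', 'version'] (min_width=13, slack=2)
Line 8: ['keyboard'] (min_width=8, slack=7)
Line 9: ['capture', 'on', 'cold'] (min_width=15, slack=0)
Line 10: ['and', 'draw', 'high'] (min_width=13, slack=2)
Line 11: ['network', 'high'] (min_width=12, slack=3)
Total lines: 11

Answer: 11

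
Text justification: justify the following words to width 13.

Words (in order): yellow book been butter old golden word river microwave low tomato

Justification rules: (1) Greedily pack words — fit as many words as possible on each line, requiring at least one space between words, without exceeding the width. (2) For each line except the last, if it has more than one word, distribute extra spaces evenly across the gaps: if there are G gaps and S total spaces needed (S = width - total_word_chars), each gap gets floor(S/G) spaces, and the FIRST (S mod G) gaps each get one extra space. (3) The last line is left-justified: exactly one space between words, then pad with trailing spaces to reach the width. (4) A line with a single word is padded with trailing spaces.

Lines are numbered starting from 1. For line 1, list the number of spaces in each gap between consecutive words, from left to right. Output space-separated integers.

Answer: 3

Derivation:
Line 1: ['yellow', 'book'] (min_width=11, slack=2)
Line 2: ['been', 'butter'] (min_width=11, slack=2)
Line 3: ['old', 'golden'] (min_width=10, slack=3)
Line 4: ['word', 'river'] (min_width=10, slack=3)
Line 5: ['microwave', 'low'] (min_width=13, slack=0)
Line 6: ['tomato'] (min_width=6, slack=7)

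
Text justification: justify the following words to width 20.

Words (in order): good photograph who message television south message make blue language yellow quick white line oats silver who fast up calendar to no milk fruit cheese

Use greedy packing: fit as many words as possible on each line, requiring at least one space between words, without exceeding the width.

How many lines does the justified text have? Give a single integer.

Line 1: ['good', 'photograph', 'who'] (min_width=19, slack=1)
Line 2: ['message', 'television'] (min_width=18, slack=2)
Line 3: ['south', 'message', 'make'] (min_width=18, slack=2)
Line 4: ['blue', 'language', 'yellow'] (min_width=20, slack=0)
Line 5: ['quick', 'white', 'line'] (min_width=16, slack=4)
Line 6: ['oats', 'silver', 'who', 'fast'] (min_width=20, slack=0)
Line 7: ['up', 'calendar', 'to', 'no'] (min_width=17, slack=3)
Line 8: ['milk', 'fruit', 'cheese'] (min_width=17, slack=3)
Total lines: 8

Answer: 8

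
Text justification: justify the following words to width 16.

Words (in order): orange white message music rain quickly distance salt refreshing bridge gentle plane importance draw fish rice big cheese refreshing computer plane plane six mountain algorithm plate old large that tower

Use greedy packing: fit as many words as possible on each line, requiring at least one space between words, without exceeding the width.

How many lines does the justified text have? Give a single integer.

Answer: 16

Derivation:
Line 1: ['orange', 'white'] (min_width=12, slack=4)
Line 2: ['message', 'music'] (min_width=13, slack=3)
Line 3: ['rain', 'quickly'] (min_width=12, slack=4)
Line 4: ['distance', 'salt'] (min_width=13, slack=3)
Line 5: ['refreshing'] (min_width=10, slack=6)
Line 6: ['bridge', 'gentle'] (min_width=13, slack=3)
Line 7: ['plane', 'importance'] (min_width=16, slack=0)
Line 8: ['draw', 'fish', 'rice'] (min_width=14, slack=2)
Line 9: ['big', 'cheese'] (min_width=10, slack=6)
Line 10: ['refreshing'] (min_width=10, slack=6)
Line 11: ['computer', 'plane'] (min_width=14, slack=2)
Line 12: ['plane', 'six'] (min_width=9, slack=7)
Line 13: ['mountain'] (min_width=8, slack=8)
Line 14: ['algorithm', 'plate'] (min_width=15, slack=1)
Line 15: ['old', 'large', 'that'] (min_width=14, slack=2)
Line 16: ['tower'] (min_width=5, slack=11)
Total lines: 16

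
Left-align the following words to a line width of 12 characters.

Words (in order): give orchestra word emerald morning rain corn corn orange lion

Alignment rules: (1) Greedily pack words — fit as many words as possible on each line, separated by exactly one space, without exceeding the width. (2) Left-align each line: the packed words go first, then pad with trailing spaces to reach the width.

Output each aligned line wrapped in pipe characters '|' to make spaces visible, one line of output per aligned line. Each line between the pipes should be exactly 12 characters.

Answer: |give        |
|orchestra   |
|word emerald|
|morning rain|
|corn corn   |
|orange lion |

Derivation:
Line 1: ['give'] (min_width=4, slack=8)
Line 2: ['orchestra'] (min_width=9, slack=3)
Line 3: ['word', 'emerald'] (min_width=12, slack=0)
Line 4: ['morning', 'rain'] (min_width=12, slack=0)
Line 5: ['corn', 'corn'] (min_width=9, slack=3)
Line 6: ['orange', 'lion'] (min_width=11, slack=1)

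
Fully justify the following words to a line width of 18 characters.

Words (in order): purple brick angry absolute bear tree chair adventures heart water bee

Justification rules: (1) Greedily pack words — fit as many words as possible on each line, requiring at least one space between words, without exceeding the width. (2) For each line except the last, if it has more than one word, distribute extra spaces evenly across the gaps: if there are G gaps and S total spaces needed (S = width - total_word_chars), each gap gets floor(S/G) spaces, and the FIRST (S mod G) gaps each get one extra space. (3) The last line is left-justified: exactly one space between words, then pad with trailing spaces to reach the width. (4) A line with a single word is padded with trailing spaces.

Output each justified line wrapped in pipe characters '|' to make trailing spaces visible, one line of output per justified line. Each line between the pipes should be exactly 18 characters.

Line 1: ['purple', 'brick', 'angry'] (min_width=18, slack=0)
Line 2: ['absolute', 'bear', 'tree'] (min_width=18, slack=0)
Line 3: ['chair', 'adventures'] (min_width=16, slack=2)
Line 4: ['heart', 'water', 'bee'] (min_width=15, slack=3)

Answer: |purple brick angry|
|absolute bear tree|
|chair   adventures|
|heart water bee   |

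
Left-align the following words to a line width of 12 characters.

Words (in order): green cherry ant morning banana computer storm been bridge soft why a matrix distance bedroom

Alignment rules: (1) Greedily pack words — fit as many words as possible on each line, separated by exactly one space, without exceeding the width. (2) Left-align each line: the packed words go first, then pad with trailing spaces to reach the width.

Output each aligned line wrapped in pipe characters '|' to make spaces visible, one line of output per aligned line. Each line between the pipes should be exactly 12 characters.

Line 1: ['green', 'cherry'] (min_width=12, slack=0)
Line 2: ['ant', 'morning'] (min_width=11, slack=1)
Line 3: ['banana'] (min_width=6, slack=6)
Line 4: ['computer'] (min_width=8, slack=4)
Line 5: ['storm', 'been'] (min_width=10, slack=2)
Line 6: ['bridge', 'soft'] (min_width=11, slack=1)
Line 7: ['why', 'a', 'matrix'] (min_width=12, slack=0)
Line 8: ['distance'] (min_width=8, slack=4)
Line 9: ['bedroom'] (min_width=7, slack=5)

Answer: |green cherry|
|ant morning |
|banana      |
|computer    |
|storm been  |
|bridge soft |
|why a matrix|
|distance    |
|bedroom     |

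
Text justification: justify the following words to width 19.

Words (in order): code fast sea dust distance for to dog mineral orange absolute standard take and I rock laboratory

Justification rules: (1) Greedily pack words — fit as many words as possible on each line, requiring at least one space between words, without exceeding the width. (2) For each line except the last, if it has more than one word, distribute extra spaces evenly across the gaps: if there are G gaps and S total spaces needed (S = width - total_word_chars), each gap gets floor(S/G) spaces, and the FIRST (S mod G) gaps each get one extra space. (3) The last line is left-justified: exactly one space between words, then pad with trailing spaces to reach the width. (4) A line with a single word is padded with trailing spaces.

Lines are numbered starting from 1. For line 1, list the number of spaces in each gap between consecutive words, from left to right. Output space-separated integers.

Answer: 2 1 1

Derivation:
Line 1: ['code', 'fast', 'sea', 'dust'] (min_width=18, slack=1)
Line 2: ['distance', 'for', 'to', 'dog'] (min_width=19, slack=0)
Line 3: ['mineral', 'orange'] (min_width=14, slack=5)
Line 4: ['absolute', 'standard'] (min_width=17, slack=2)
Line 5: ['take', 'and', 'I', 'rock'] (min_width=15, slack=4)
Line 6: ['laboratory'] (min_width=10, slack=9)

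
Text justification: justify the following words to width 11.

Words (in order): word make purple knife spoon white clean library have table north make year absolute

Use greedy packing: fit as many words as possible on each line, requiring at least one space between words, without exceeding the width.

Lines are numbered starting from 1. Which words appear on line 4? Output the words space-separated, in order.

Line 1: ['word', 'make'] (min_width=9, slack=2)
Line 2: ['purple'] (min_width=6, slack=5)
Line 3: ['knife', 'spoon'] (min_width=11, slack=0)
Line 4: ['white', 'clean'] (min_width=11, slack=0)
Line 5: ['library'] (min_width=7, slack=4)
Line 6: ['have', 'table'] (min_width=10, slack=1)
Line 7: ['north', 'make'] (min_width=10, slack=1)
Line 8: ['year'] (min_width=4, slack=7)
Line 9: ['absolute'] (min_width=8, slack=3)

Answer: white clean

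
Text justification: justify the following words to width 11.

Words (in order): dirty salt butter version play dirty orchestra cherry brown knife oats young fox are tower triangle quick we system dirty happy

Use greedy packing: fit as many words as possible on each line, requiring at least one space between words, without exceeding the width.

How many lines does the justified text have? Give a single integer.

Line 1: ['dirty', 'salt'] (min_width=10, slack=1)
Line 2: ['butter'] (min_width=6, slack=5)
Line 3: ['version'] (min_width=7, slack=4)
Line 4: ['play', 'dirty'] (min_width=10, slack=1)
Line 5: ['orchestra'] (min_width=9, slack=2)
Line 6: ['cherry'] (min_width=6, slack=5)
Line 7: ['brown', 'knife'] (min_width=11, slack=0)
Line 8: ['oats', 'young'] (min_width=10, slack=1)
Line 9: ['fox', 'are'] (min_width=7, slack=4)
Line 10: ['tower'] (min_width=5, slack=6)
Line 11: ['triangle'] (min_width=8, slack=3)
Line 12: ['quick', 'we'] (min_width=8, slack=3)
Line 13: ['system'] (min_width=6, slack=5)
Line 14: ['dirty', 'happy'] (min_width=11, slack=0)
Total lines: 14

Answer: 14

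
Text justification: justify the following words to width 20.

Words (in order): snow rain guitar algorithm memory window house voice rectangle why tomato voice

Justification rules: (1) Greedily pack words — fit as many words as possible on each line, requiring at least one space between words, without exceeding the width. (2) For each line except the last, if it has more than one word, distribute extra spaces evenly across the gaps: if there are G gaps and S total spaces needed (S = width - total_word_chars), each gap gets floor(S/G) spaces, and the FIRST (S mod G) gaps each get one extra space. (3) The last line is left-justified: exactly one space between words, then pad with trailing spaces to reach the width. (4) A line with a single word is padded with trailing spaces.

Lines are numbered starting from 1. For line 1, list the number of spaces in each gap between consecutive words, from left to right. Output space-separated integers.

Line 1: ['snow', 'rain', 'guitar'] (min_width=16, slack=4)
Line 2: ['algorithm', 'memory'] (min_width=16, slack=4)
Line 3: ['window', 'house', 'voice'] (min_width=18, slack=2)
Line 4: ['rectangle', 'why', 'tomato'] (min_width=20, slack=0)
Line 5: ['voice'] (min_width=5, slack=15)

Answer: 3 3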